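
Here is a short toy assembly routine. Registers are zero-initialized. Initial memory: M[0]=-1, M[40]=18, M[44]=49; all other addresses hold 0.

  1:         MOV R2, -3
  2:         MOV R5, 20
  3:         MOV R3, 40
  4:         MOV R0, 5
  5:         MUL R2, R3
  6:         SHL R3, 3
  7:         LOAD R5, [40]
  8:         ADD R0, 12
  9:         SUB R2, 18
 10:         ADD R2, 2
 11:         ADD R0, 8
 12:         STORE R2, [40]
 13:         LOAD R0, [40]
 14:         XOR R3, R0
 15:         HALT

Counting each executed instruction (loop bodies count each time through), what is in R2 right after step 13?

MOV R2, -3 → R2=-3
MOV R5, 20 → R5=20
MOV R3, 40 → R3=40
MOV R0, 5 → R0=5
MUL R2, R3 → R2=(-3)*40=-120
SHL R3, 3 → R3=40<<3=320
LOAD R5, [40] → R5=M[40]=18
ADD R0, 12 → R0=5+12=17
SUB R2, 18 → R2=(-120)-18=-138
ADD R2, 2 → R2=(-138)+2=-136
ADD R0, 8 → R0=17+8=25
STORE R2, [40] → M[40]=-136
LOAD R0, [40] → R0=M[40]=-136
After step 13: R2 = -136.

-136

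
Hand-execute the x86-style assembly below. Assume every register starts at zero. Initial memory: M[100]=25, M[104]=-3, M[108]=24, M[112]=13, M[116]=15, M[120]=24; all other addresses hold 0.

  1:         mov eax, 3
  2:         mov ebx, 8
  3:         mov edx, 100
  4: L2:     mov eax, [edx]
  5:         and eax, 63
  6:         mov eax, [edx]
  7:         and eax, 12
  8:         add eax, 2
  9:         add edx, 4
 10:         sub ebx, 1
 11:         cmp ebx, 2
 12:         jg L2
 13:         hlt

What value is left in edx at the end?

eax=3
ebx=8
edx=100
eax=M[100]=25
eax=25&63=25
eax=M[100]=25
eax=25&12=8
eax=8+2=10
edx=100+4=104
ebx=8-1=7
cmp ebx, 2  (cmp 7,2)
jg L2: taken
eax=M[104]=-3
eax=(-3)&63=61
eax=M[104]=-3
eax=(-3)&12=12
eax=12+2=14
edx=104+4=108
ebx=7-1=6
cmp ebx, 2  (cmp 6,2)
jg L2: taken
eax=M[108]=24
eax=24&63=24
eax=M[108]=24
eax=24&12=8
eax=8+2=10
edx=108+4=112
ebx=6-1=5
cmp ebx, 2  (cmp 5,2)
jg L2: taken
eax=M[112]=13
eax=13&63=13
eax=M[112]=13
eax=13&12=12
eax=12+2=14
edx=112+4=116
ebx=5-1=4
cmp ebx, 2  (cmp 4,2)
jg L2: taken
eax=M[116]=15
eax=15&63=15
eax=M[116]=15
eax=15&12=12
eax=12+2=14
edx=116+4=120
ebx=4-1=3
cmp ebx, 2  (cmp 3,2)
jg L2: taken
eax=M[120]=24
eax=24&63=24
eax=M[120]=24
eax=24&12=8
eax=8+2=10
edx=120+4=124
ebx=3-1=2
cmp ebx, 2  (cmp 2,2)
jg L2: not taken
halt.

124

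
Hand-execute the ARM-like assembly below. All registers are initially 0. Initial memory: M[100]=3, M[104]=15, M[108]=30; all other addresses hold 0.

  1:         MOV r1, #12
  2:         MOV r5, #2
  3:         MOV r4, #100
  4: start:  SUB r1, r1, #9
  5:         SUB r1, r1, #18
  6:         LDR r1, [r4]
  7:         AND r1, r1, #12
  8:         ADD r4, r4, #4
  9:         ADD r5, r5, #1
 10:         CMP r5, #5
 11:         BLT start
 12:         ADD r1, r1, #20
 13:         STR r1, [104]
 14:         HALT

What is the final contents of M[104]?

r1=12
r5=2
r4=100
r1=12-9=3
r1=3-18=-15
r1=M[100]=3
r1=3&12=0
r4=100+4=104
r5=2+1=3
CMP r5, #5  (cmp 3,5)
BLT start: taken
r1=0-9=-9
r1=(-9)-18=-27
r1=M[104]=15
r1=15&12=12
r4=104+4=108
r5=3+1=4
CMP r5, #5  (cmp 4,5)
BLT start: taken
r1=12-9=3
r1=3-18=-15
r1=M[108]=30
r1=30&12=12
r4=108+4=112
r5=4+1=5
CMP r5, #5  (cmp 5,5)
BLT start: not taken
r1=12+20=32
STR r1, [104] → M[104]=32
halt.

32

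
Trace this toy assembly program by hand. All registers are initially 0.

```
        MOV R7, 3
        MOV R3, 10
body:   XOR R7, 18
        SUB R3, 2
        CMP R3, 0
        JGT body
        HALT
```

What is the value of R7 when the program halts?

17

R7=3
R3=10
R7=3^18=17
R3=10-2=8
CMP R3, 0  (cmp 8,0)
JGT body: taken
R7=17^18=3
R3=8-2=6
CMP R3, 0  (cmp 6,0)
JGT body: taken
R7=3^18=17
R3=6-2=4
CMP R3, 0  (cmp 4,0)
JGT body: taken
R7=17^18=3
R3=4-2=2
CMP R3, 0  (cmp 2,0)
JGT body: taken
R7=3^18=17
R3=2-2=0
CMP R3, 0  (cmp 0,0)
JGT body: not taken
halt.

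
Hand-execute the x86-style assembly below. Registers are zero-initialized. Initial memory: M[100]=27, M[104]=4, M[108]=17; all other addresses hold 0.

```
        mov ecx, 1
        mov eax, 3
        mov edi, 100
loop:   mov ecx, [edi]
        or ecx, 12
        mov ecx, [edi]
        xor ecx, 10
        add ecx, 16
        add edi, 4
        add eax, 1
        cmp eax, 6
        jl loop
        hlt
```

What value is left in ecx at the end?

43

ecx=1
eax=3
edi=100
ecx=M[100]=27
ecx=27|12=31
ecx=M[100]=27
ecx=27^10=17
ecx=17+16=33
edi=100+4=104
eax=3+1=4
cmp eax, 6  (cmp 4,6)
jl loop: taken
ecx=M[104]=4
ecx=4|12=12
ecx=M[104]=4
ecx=4^10=14
ecx=14+16=30
edi=104+4=108
eax=4+1=5
cmp eax, 6  (cmp 5,6)
jl loop: taken
ecx=M[108]=17
ecx=17|12=29
ecx=M[108]=17
ecx=17^10=27
ecx=27+16=43
edi=108+4=112
eax=5+1=6
cmp eax, 6  (cmp 6,6)
jl loop: not taken
halt.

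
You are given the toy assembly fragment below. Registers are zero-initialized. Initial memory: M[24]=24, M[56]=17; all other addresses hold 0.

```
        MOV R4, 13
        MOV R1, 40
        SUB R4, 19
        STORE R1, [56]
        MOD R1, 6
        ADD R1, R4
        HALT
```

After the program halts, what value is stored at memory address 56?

after MOV R4, 13: R4=13
after MOV R1, 40: R1=40
after SUB R4, 19: R4=13-19=-6
STORE R1, [56] → M[56]=40
after MOD R1, 6: R1=40%6=4
after ADD R1, R4: R1=4+(-6)=-2
halt.

40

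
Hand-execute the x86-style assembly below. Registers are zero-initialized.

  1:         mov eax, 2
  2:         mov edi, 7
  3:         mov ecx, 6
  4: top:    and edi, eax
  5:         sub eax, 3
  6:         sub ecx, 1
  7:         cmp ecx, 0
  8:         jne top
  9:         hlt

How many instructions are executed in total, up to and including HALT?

after mov eax, 2: eax=2
after mov edi, 7: edi=7
after mov ecx, 6: ecx=6
after and edi, eax: edi=7&2=2
after sub eax, 3: eax=2-3=-1
after sub ecx, 1: ecx=6-1=5
cmp ecx, 0  (cmp 5,0)
jne top: taken
after and edi, eax: edi=2&(-1)=2
after sub eax, 3: eax=(-1)-3=-4
after sub ecx, 1: ecx=5-1=4
cmp ecx, 0  (cmp 4,0)
jne top: taken
after and edi, eax: edi=2&(-4)=0
after sub eax, 3: eax=(-4)-3=-7
after sub ecx, 1: ecx=4-1=3
cmp ecx, 0  (cmp 3,0)
jne top: taken
after and edi, eax: edi=0&(-7)=0
after sub eax, 3: eax=(-7)-3=-10
after sub ecx, 1: ecx=3-1=2
cmp ecx, 0  (cmp 2,0)
jne top: taken
after and edi, eax: edi=0&(-10)=0
after sub eax, 3: eax=(-10)-3=-13
after sub ecx, 1: ecx=2-1=1
cmp ecx, 0  (cmp 1,0)
jne top: taken
after and edi, eax: edi=0&(-13)=0
after sub eax, 3: eax=(-13)-3=-16
after sub ecx, 1: ecx=1-1=0
cmp ecx, 0  (cmp 0,0)
jne top: not taken
halt.
Total executed instructions: 34.

34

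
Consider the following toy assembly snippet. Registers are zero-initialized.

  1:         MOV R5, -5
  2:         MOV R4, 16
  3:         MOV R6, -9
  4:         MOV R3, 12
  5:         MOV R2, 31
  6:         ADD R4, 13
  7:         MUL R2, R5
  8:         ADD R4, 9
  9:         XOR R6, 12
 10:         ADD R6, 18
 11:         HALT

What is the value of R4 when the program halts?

after MOV R5, -5: R5=-5
after MOV R4, 16: R4=16
after MOV R6, -9: R6=-9
after MOV R3, 12: R3=12
after MOV R2, 31: R2=31
after ADD R4, 13: R4=16+13=29
after MUL R2, R5: R2=31*(-5)=-155
after ADD R4, 9: R4=29+9=38
after XOR R6, 12: R6=(-9)^12=-5
after ADD R6, 18: R6=(-5)+18=13
halt.

38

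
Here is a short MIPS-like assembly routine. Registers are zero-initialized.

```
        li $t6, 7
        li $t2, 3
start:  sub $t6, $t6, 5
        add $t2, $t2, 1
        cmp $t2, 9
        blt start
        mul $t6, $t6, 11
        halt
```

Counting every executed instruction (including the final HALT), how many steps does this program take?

$t6=7
$t2=3
$t6=7-5=2
$t2=3+1=4
cmp $t2, 9  (cmp 4,9)
blt start: taken
$t6=2-5=-3
$t2=4+1=5
cmp $t2, 9  (cmp 5,9)
blt start: taken
$t6=(-3)-5=-8
$t2=5+1=6
cmp $t2, 9  (cmp 6,9)
blt start: taken
$t6=(-8)-5=-13
$t2=6+1=7
cmp $t2, 9  (cmp 7,9)
blt start: taken
$t6=(-13)-5=-18
$t2=7+1=8
cmp $t2, 9  (cmp 8,9)
blt start: taken
$t6=(-18)-5=-23
$t2=8+1=9
cmp $t2, 9  (cmp 9,9)
blt start: not taken
$t6=(-23)*11=-253
halt.
Total executed instructions: 28.

28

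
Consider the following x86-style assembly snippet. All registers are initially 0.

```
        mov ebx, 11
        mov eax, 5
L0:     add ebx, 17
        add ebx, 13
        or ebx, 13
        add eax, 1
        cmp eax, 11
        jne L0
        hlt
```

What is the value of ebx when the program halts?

after mov ebx, 11: ebx=11
after mov eax, 5: eax=5
after add ebx, 17: ebx=11+17=28
after add ebx, 13: ebx=28+13=41
after or ebx, 13: ebx=41|13=45
after add eax, 1: eax=5+1=6
cmp eax, 11  (cmp 6,11)
jne L0: taken
after add ebx, 17: ebx=45+17=62
after add ebx, 13: ebx=62+13=75
after or ebx, 13: ebx=75|13=79
after add eax, 1: eax=6+1=7
cmp eax, 11  (cmp 7,11)
jne L0: taken
after add ebx, 17: ebx=79+17=96
after add ebx, 13: ebx=96+13=109
after or ebx, 13: ebx=109|13=109
after add eax, 1: eax=7+1=8
cmp eax, 11  (cmp 8,11)
jne L0: taken
after add ebx, 17: ebx=109+17=126
after add ebx, 13: ebx=126+13=139
after or ebx, 13: ebx=139|13=143
after add eax, 1: eax=8+1=9
cmp eax, 11  (cmp 9,11)
jne L0: taken
after add ebx, 17: ebx=143+17=160
after add ebx, 13: ebx=160+13=173
after or ebx, 13: ebx=173|13=173
after add eax, 1: eax=9+1=10
cmp eax, 11  (cmp 10,11)
jne L0: taken
after add ebx, 17: ebx=173+17=190
after add ebx, 13: ebx=190+13=203
after or ebx, 13: ebx=203|13=207
after add eax, 1: eax=10+1=11
cmp eax, 11  (cmp 11,11)
jne L0: not taken
halt.

207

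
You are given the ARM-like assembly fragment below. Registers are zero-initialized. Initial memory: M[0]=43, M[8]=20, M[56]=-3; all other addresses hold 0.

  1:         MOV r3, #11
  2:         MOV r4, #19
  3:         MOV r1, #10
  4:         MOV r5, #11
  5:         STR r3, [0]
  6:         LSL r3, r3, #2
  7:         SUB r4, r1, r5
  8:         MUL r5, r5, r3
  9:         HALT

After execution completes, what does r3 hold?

44

MOV r3, #11 → r3=11
MOV r4, #19 → r4=19
MOV r1, #10 → r1=10
MOV r5, #11 → r5=11
STR r3, [0] → M[0]=11
LSL r3, r3, #2 → r3=11<<2=44
SUB r4, r1, r5 → r4=10-11=-1
MUL r5, r5, r3 → r5=11*44=484
halt.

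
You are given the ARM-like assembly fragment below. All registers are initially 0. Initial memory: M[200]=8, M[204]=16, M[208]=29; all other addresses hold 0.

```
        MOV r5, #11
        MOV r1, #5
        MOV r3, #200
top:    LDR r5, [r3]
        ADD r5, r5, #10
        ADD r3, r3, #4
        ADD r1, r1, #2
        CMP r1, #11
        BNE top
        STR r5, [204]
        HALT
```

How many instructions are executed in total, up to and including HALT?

r5=11
r1=5
r3=200
r5=M[200]=8
r5=8+10=18
r3=200+4=204
r1=5+2=7
CMP r1, #11  (cmp 7,11)
BNE top: taken
r5=M[204]=16
r5=16+10=26
r3=204+4=208
r1=7+2=9
CMP r1, #11  (cmp 9,11)
BNE top: taken
r5=M[208]=29
r5=29+10=39
r3=208+4=212
r1=9+2=11
CMP r1, #11  (cmp 11,11)
BNE top: not taken
STR r5, [204] → M[204]=39
halt.
Total executed instructions: 23.

23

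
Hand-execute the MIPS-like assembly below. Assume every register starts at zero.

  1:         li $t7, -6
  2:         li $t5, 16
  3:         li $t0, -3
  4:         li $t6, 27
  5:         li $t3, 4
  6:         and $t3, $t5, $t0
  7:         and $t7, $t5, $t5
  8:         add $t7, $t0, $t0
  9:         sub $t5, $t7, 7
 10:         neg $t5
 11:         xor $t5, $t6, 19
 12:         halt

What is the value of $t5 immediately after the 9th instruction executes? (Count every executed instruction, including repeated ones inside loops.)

-13

$t7=-6
$t5=16
$t0=-3
$t6=27
$t3=4
$t3=16&(-3)=16
$t7=16&16=16
$t7=(-3)+(-3)=-6
$t5=(-6)-7=-13
After step 9: $t5 = -13.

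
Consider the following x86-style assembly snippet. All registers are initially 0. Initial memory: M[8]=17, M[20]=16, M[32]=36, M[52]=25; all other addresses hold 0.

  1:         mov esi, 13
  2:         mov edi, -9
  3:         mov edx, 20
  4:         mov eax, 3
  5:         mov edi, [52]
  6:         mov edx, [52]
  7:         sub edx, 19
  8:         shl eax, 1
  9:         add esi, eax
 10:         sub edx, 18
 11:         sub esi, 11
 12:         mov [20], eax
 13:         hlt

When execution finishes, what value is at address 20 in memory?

6

esi=13
edi=-9
edx=20
eax=3
edi=M[52]=25
edx=M[52]=25
edx=25-19=6
eax=3<<1=6
esi=13+6=19
edx=6-18=-12
esi=19-11=8
mov [20], eax → M[20]=6
halt.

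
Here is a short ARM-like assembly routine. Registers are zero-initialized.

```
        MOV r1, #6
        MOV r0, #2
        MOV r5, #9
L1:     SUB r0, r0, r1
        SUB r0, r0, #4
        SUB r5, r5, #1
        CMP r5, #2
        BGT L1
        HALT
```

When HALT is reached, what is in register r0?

-68

after MOV r1, #6: r1=6
after MOV r0, #2: r0=2
after MOV r5, #9: r5=9
after SUB r0, r0, r1: r0=2-6=-4
after SUB r0, r0, #4: r0=(-4)-4=-8
after SUB r5, r5, #1: r5=9-1=8
CMP r5, #2  (cmp 8,2)
BGT L1: taken
after SUB r0, r0, r1: r0=(-8)-6=-14
after SUB r0, r0, #4: r0=(-14)-4=-18
after SUB r5, r5, #1: r5=8-1=7
CMP r5, #2  (cmp 7,2)
BGT L1: taken
after SUB r0, r0, r1: r0=(-18)-6=-24
after SUB r0, r0, #4: r0=(-24)-4=-28
after SUB r5, r5, #1: r5=7-1=6
CMP r5, #2  (cmp 6,2)
BGT L1: taken
after SUB r0, r0, r1: r0=(-28)-6=-34
after SUB r0, r0, #4: r0=(-34)-4=-38
after SUB r5, r5, #1: r5=6-1=5
CMP r5, #2  (cmp 5,2)
BGT L1: taken
after SUB r0, r0, r1: r0=(-38)-6=-44
after SUB r0, r0, #4: r0=(-44)-4=-48
after SUB r5, r5, #1: r5=5-1=4
CMP r5, #2  (cmp 4,2)
BGT L1: taken
after SUB r0, r0, r1: r0=(-48)-6=-54
after SUB r0, r0, #4: r0=(-54)-4=-58
after SUB r5, r5, #1: r5=4-1=3
CMP r5, #2  (cmp 3,2)
BGT L1: taken
after SUB r0, r0, r1: r0=(-58)-6=-64
after SUB r0, r0, #4: r0=(-64)-4=-68
after SUB r5, r5, #1: r5=3-1=2
CMP r5, #2  (cmp 2,2)
BGT L1: not taken
halt.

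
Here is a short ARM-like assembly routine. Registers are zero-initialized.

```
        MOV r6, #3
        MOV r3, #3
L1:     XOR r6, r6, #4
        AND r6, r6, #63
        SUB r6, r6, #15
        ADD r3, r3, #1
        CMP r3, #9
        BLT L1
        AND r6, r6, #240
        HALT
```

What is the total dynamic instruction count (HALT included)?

r6=3
r3=3
r6=3^4=7
r6=7&63=7
r6=7-15=-8
r3=3+1=4
CMP r3, #9  (cmp 4,9)
BLT L1: taken
r6=(-8)^4=-4
r6=(-4)&63=60
r6=60-15=45
r3=4+1=5
CMP r3, #9  (cmp 5,9)
BLT L1: taken
r6=45^4=41
r6=41&63=41
r6=41-15=26
r3=5+1=6
CMP r3, #9  (cmp 6,9)
BLT L1: taken
r6=26^4=30
r6=30&63=30
r6=30-15=15
r3=6+1=7
CMP r3, #9  (cmp 7,9)
BLT L1: taken
r6=15^4=11
r6=11&63=11
r6=11-15=-4
r3=7+1=8
CMP r3, #9  (cmp 8,9)
BLT L1: taken
r6=(-4)^4=-8
r6=(-8)&63=56
r6=56-15=41
r3=8+1=9
CMP r3, #9  (cmp 9,9)
BLT L1: not taken
r6=41&240=32
halt.
Total executed instructions: 40.

40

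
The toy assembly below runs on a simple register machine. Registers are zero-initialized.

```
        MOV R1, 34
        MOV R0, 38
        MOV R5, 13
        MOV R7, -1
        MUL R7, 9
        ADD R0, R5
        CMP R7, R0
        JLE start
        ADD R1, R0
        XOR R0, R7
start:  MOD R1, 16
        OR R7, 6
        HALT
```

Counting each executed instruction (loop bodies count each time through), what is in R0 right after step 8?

51

after MOV R1, 34: R1=34
after MOV R0, 38: R0=38
after MOV R5, 13: R5=13
after MOV R7, -1: R7=-1
after MUL R7, 9: R7=(-1)*9=-9
after ADD R0, R5: R0=38+13=51
CMP R7, R0  (cmp -9,51)
JLE start: taken
After step 8: R0 = 51.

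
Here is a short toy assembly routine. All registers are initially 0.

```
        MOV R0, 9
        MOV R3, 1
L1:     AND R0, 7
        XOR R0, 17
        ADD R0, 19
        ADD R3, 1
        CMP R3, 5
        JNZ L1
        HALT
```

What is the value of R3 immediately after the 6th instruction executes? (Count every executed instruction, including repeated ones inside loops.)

2

after MOV R0, 9: R0=9
after MOV R3, 1: R3=1
after AND R0, 7: R0=9&7=1
after XOR R0, 17: R0=1^17=16
after ADD R0, 19: R0=16+19=35
after ADD R3, 1: R3=1+1=2
After step 6: R3 = 2.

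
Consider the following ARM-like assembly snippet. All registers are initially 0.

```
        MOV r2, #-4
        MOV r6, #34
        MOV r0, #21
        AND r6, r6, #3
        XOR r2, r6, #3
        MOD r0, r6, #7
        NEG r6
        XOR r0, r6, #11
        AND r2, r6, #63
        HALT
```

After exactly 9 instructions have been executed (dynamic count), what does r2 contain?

62

r2=-4
r6=34
r0=21
r6=34&3=2
r2=2^3=1
r0=2%7=2
r6=-(2)=-2
r0=(-2)^11=-11
r2=(-2)&63=62
After step 9: r2 = 62.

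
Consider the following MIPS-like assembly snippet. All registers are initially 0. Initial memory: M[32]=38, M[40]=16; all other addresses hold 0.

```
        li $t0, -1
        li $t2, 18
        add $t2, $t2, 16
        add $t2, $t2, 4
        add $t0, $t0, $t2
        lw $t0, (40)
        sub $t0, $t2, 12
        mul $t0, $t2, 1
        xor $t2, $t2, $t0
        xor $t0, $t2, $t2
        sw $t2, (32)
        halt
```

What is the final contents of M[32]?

0

li $t0, -1 → $t0=-1
li $t2, 18 → $t2=18
add $t2, $t2, 16 → $t2=18+16=34
add $t2, $t2, 4 → $t2=34+4=38
add $t0, $t0, $t2 → $t0=(-1)+38=37
lw $t0, (40) → $t0=M[40]=16
sub $t0, $t2, 12 → $t0=38-12=26
mul $t0, $t2, 1 → $t0=38*1=38
xor $t2, $t2, $t0 → $t2=38^38=0
xor $t0, $t2, $t2 → $t0=0^0=0
sw $t2, (32) → M[32]=0
halt.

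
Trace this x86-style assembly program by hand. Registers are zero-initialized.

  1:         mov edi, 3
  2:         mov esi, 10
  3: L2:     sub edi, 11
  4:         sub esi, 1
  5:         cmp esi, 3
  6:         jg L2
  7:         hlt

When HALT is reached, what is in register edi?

-74

mov edi, 3 → edi=3
mov esi, 10 → esi=10
sub edi, 11 → edi=3-11=-8
sub esi, 1 → esi=10-1=9
cmp esi, 3  (cmp 9,3)
jg L2: taken
sub edi, 11 → edi=(-8)-11=-19
sub esi, 1 → esi=9-1=8
cmp esi, 3  (cmp 8,3)
jg L2: taken
sub edi, 11 → edi=(-19)-11=-30
sub esi, 1 → esi=8-1=7
cmp esi, 3  (cmp 7,3)
jg L2: taken
sub edi, 11 → edi=(-30)-11=-41
sub esi, 1 → esi=7-1=6
cmp esi, 3  (cmp 6,3)
jg L2: taken
sub edi, 11 → edi=(-41)-11=-52
sub esi, 1 → esi=6-1=5
cmp esi, 3  (cmp 5,3)
jg L2: taken
sub edi, 11 → edi=(-52)-11=-63
sub esi, 1 → esi=5-1=4
cmp esi, 3  (cmp 4,3)
jg L2: taken
sub edi, 11 → edi=(-63)-11=-74
sub esi, 1 → esi=4-1=3
cmp esi, 3  (cmp 3,3)
jg L2: not taken
halt.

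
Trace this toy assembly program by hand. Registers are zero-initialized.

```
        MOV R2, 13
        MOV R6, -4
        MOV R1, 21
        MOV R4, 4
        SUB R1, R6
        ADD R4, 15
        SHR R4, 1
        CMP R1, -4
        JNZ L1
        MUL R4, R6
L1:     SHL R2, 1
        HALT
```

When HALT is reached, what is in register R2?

after MOV R2, 13: R2=13
after MOV R6, -4: R6=-4
after MOV R1, 21: R1=21
after MOV R4, 4: R4=4
after SUB R1, R6: R1=21-(-4)=25
after ADD R4, 15: R4=4+15=19
after SHR R4, 1: R4=19>>1=9
CMP R1, -4  (cmp 25,-4)
JNZ L1: taken
after SHL R2, 1: R2=13<<1=26
halt.

26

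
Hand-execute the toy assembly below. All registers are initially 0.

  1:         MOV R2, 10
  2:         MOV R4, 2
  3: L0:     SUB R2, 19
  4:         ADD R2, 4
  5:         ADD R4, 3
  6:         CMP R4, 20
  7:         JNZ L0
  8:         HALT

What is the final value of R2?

-80

MOV R2, 10 → R2=10
MOV R4, 2 → R4=2
SUB R2, 19 → R2=10-19=-9
ADD R2, 4 → R2=(-9)+4=-5
ADD R4, 3 → R4=2+3=5
CMP R4, 20  (cmp 5,20)
JNZ L0: taken
SUB R2, 19 → R2=(-5)-19=-24
ADD R2, 4 → R2=(-24)+4=-20
ADD R4, 3 → R4=5+3=8
CMP R4, 20  (cmp 8,20)
JNZ L0: taken
SUB R2, 19 → R2=(-20)-19=-39
ADD R2, 4 → R2=(-39)+4=-35
ADD R4, 3 → R4=8+3=11
CMP R4, 20  (cmp 11,20)
JNZ L0: taken
SUB R2, 19 → R2=(-35)-19=-54
ADD R2, 4 → R2=(-54)+4=-50
ADD R4, 3 → R4=11+3=14
CMP R4, 20  (cmp 14,20)
JNZ L0: taken
SUB R2, 19 → R2=(-50)-19=-69
ADD R2, 4 → R2=(-69)+4=-65
ADD R4, 3 → R4=14+3=17
CMP R4, 20  (cmp 17,20)
JNZ L0: taken
SUB R2, 19 → R2=(-65)-19=-84
ADD R2, 4 → R2=(-84)+4=-80
ADD R4, 3 → R4=17+3=20
CMP R4, 20  (cmp 20,20)
JNZ L0: not taken
halt.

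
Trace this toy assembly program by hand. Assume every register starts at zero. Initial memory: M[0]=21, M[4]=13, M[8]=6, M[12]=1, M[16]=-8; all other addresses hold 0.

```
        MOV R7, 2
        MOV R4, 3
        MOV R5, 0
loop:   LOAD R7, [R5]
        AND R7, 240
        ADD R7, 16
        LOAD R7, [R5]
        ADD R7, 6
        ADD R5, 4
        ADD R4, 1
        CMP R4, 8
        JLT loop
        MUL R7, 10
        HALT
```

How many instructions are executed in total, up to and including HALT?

50

after MOV R7, 2: R7=2
after MOV R4, 3: R4=3
after MOV R5, 0: R5=0
after LOAD R7, [R5]: R7=M[0]=21
after AND R7, 240: R7=21&240=16
after ADD R7, 16: R7=16+16=32
after LOAD R7, [R5]: R7=M[0]=21
after ADD R7, 6: R7=21+6=27
after ADD R5, 4: R5=0+4=4
after ADD R4, 1: R4=3+1=4
CMP R4, 8  (cmp 4,8)
JLT loop: taken
after LOAD R7, [R5]: R7=M[4]=13
after AND R7, 240: R7=13&240=0
after ADD R7, 16: R7=0+16=16
after LOAD R7, [R5]: R7=M[4]=13
after ADD R7, 6: R7=13+6=19
after ADD R5, 4: R5=4+4=8
after ADD R4, 1: R4=4+1=5
CMP R4, 8  (cmp 5,8)
JLT loop: taken
after LOAD R7, [R5]: R7=M[8]=6
after AND R7, 240: R7=6&240=0
after ADD R7, 16: R7=0+16=16
after LOAD R7, [R5]: R7=M[8]=6
after ADD R7, 6: R7=6+6=12
after ADD R5, 4: R5=8+4=12
after ADD R4, 1: R4=5+1=6
CMP R4, 8  (cmp 6,8)
JLT loop: taken
after LOAD R7, [R5]: R7=M[12]=1
after AND R7, 240: R7=1&240=0
after ADD R7, 16: R7=0+16=16
after LOAD R7, [R5]: R7=M[12]=1
after ADD R7, 6: R7=1+6=7
after ADD R5, 4: R5=12+4=16
after ADD R4, 1: R4=6+1=7
CMP R4, 8  (cmp 7,8)
JLT loop: taken
after LOAD R7, [R5]: R7=M[16]=-8
after AND R7, 240: R7=(-8)&240=240
after ADD R7, 16: R7=240+16=256
after LOAD R7, [R5]: R7=M[16]=-8
after ADD R7, 6: R7=(-8)+6=-2
after ADD R5, 4: R5=16+4=20
after ADD R4, 1: R4=7+1=8
CMP R4, 8  (cmp 8,8)
JLT loop: not taken
after MUL R7, 10: R7=(-2)*10=-20
halt.
Total executed instructions: 50.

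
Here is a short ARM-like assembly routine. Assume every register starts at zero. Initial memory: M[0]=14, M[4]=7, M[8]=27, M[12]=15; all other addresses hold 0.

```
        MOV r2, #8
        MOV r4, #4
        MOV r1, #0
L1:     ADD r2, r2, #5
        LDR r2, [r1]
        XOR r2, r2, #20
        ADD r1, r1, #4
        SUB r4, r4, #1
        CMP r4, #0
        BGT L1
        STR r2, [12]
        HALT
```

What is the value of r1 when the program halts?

16

after MOV r2, #8: r2=8
after MOV r4, #4: r4=4
after MOV r1, #0: r1=0
after ADD r2, r2, #5: r2=8+5=13
after LDR r2, [r1]: r2=M[0]=14
after XOR r2, r2, #20: r2=14^20=26
after ADD r1, r1, #4: r1=0+4=4
after SUB r4, r4, #1: r4=4-1=3
CMP r4, #0  (cmp 3,0)
BGT L1: taken
after ADD r2, r2, #5: r2=26+5=31
after LDR r2, [r1]: r2=M[4]=7
after XOR r2, r2, #20: r2=7^20=19
after ADD r1, r1, #4: r1=4+4=8
after SUB r4, r4, #1: r4=3-1=2
CMP r4, #0  (cmp 2,0)
BGT L1: taken
after ADD r2, r2, #5: r2=19+5=24
after LDR r2, [r1]: r2=M[8]=27
after XOR r2, r2, #20: r2=27^20=15
after ADD r1, r1, #4: r1=8+4=12
after SUB r4, r4, #1: r4=2-1=1
CMP r4, #0  (cmp 1,0)
BGT L1: taken
after ADD r2, r2, #5: r2=15+5=20
after LDR r2, [r1]: r2=M[12]=15
after XOR r2, r2, #20: r2=15^20=27
after ADD r1, r1, #4: r1=12+4=16
after SUB r4, r4, #1: r4=1-1=0
CMP r4, #0  (cmp 0,0)
BGT L1: not taken
STR r2, [12] → M[12]=27
halt.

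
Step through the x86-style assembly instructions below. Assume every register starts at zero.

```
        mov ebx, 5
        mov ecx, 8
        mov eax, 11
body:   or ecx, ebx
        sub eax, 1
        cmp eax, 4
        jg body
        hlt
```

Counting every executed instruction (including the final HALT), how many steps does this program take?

mov ebx, 5 → ebx=5
mov ecx, 8 → ecx=8
mov eax, 11 → eax=11
or ecx, ebx → ecx=8|5=13
sub eax, 1 → eax=11-1=10
cmp eax, 4  (cmp 10,4)
jg body: taken
or ecx, ebx → ecx=13|5=13
sub eax, 1 → eax=10-1=9
cmp eax, 4  (cmp 9,4)
jg body: taken
or ecx, ebx → ecx=13|5=13
sub eax, 1 → eax=9-1=8
cmp eax, 4  (cmp 8,4)
jg body: taken
or ecx, ebx → ecx=13|5=13
sub eax, 1 → eax=8-1=7
cmp eax, 4  (cmp 7,4)
jg body: taken
or ecx, ebx → ecx=13|5=13
sub eax, 1 → eax=7-1=6
cmp eax, 4  (cmp 6,4)
jg body: taken
or ecx, ebx → ecx=13|5=13
sub eax, 1 → eax=6-1=5
cmp eax, 4  (cmp 5,4)
jg body: taken
or ecx, ebx → ecx=13|5=13
sub eax, 1 → eax=5-1=4
cmp eax, 4  (cmp 4,4)
jg body: not taken
halt.
Total executed instructions: 32.

32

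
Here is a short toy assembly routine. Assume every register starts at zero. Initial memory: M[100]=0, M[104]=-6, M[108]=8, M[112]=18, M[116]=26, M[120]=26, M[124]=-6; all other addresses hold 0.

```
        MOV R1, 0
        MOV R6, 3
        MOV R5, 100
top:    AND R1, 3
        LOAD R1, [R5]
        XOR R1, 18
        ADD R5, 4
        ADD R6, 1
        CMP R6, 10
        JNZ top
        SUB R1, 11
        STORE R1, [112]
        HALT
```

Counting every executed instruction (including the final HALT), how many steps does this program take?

55

R1=0
R6=3
R5=100
R1=0&3=0
R1=M[100]=0
R1=0^18=18
R5=100+4=104
R6=3+1=4
CMP R6, 10  (cmp 4,10)
JNZ top: taken
R1=18&3=2
R1=M[104]=-6
R1=(-6)^18=-24
R5=104+4=108
R6=4+1=5
CMP R6, 10  (cmp 5,10)
JNZ top: taken
R1=(-24)&3=0
R1=M[108]=8
R1=8^18=26
R5=108+4=112
R6=5+1=6
CMP R6, 10  (cmp 6,10)
JNZ top: taken
R1=26&3=2
R1=M[112]=18
R1=18^18=0
R5=112+4=116
R6=6+1=7
CMP R6, 10  (cmp 7,10)
JNZ top: taken
R1=0&3=0
R1=M[116]=26
R1=26^18=8
R5=116+4=120
R6=7+1=8
CMP R6, 10  (cmp 8,10)
JNZ top: taken
R1=8&3=0
R1=M[120]=26
R1=26^18=8
R5=120+4=124
R6=8+1=9
CMP R6, 10  (cmp 9,10)
JNZ top: taken
R1=8&3=0
R1=M[124]=-6
R1=(-6)^18=-24
R5=124+4=128
R6=9+1=10
CMP R6, 10  (cmp 10,10)
JNZ top: not taken
R1=(-24)-11=-35
STORE R1, [112] → M[112]=-35
halt.
Total executed instructions: 55.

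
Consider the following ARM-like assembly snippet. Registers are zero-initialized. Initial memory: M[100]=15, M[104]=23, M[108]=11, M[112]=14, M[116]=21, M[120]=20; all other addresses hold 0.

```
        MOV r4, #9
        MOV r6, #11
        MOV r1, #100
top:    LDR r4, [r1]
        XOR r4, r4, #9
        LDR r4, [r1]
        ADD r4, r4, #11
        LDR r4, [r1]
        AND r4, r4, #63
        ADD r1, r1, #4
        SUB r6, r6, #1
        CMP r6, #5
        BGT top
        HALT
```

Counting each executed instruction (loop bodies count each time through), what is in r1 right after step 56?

120

r4=9
r6=11
r1=100
r4=M[100]=15
r4=15^9=6
r4=M[100]=15
r4=15+11=26
r4=M[100]=15
r4=15&63=15
r1=100+4=104
r6=11-1=10
CMP r6, #5  (cmp 10,5)
BGT top: taken
r4=M[104]=23
r4=23^9=30
r4=M[104]=23
r4=23+11=34
r4=M[104]=23
r4=23&63=23
r1=104+4=108
r6=10-1=9
CMP r6, #5  (cmp 9,5)
BGT top: taken
r4=M[108]=11
r4=11^9=2
r4=M[108]=11
r4=11+11=22
r4=M[108]=11
r4=11&63=11
r1=108+4=112
r6=9-1=8
CMP r6, #5  (cmp 8,5)
BGT top: taken
r4=M[112]=14
r4=14^9=7
r4=M[112]=14
r4=14+11=25
r4=M[112]=14
r4=14&63=14
r1=112+4=116
r6=8-1=7
CMP r6, #5  (cmp 7,5)
BGT top: taken
r4=M[116]=21
r4=21^9=28
r4=M[116]=21
r4=21+11=32
r4=M[116]=21
r4=21&63=21
r1=116+4=120
r6=7-1=6
CMP r6, #5  (cmp 6,5)
BGT top: taken
r4=M[120]=20
r4=20^9=29
r4=M[120]=20
After step 56: r1 = 120.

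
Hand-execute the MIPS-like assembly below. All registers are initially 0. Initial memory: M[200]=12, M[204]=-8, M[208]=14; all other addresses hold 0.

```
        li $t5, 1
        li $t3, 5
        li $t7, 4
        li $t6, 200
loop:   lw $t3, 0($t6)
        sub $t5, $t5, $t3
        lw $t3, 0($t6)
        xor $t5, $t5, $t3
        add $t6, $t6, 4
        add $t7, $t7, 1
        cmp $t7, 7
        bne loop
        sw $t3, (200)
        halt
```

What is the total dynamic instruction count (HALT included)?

$t5=1
$t3=5
$t7=4
$t6=200
$t3=M[200]=12
$t5=1-12=-11
$t3=M[200]=12
$t5=(-11)^12=-7
$t6=200+4=204
$t7=4+1=5
cmp $t7, 7  (cmp 5,7)
bne loop: taken
$t3=M[204]=-8
$t5=(-7)-(-8)=1
$t3=M[204]=-8
$t5=1^(-8)=-7
$t6=204+4=208
$t7=5+1=6
cmp $t7, 7  (cmp 6,7)
bne loop: taken
$t3=M[208]=14
$t5=(-7)-14=-21
$t3=M[208]=14
$t5=(-21)^14=-27
$t6=208+4=212
$t7=6+1=7
cmp $t7, 7  (cmp 7,7)
bne loop: not taken
sw $t3, (200) → M[200]=14
halt.
Total executed instructions: 30.

30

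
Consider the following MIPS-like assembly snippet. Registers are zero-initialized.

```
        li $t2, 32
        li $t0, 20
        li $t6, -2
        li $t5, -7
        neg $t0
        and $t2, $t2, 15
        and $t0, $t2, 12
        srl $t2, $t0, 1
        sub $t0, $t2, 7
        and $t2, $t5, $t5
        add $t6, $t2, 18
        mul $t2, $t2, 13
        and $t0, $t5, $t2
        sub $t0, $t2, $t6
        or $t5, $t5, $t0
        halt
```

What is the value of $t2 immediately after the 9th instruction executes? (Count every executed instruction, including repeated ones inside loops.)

after li $t2, 32: $t2=32
after li $t0, 20: $t0=20
after li $t6, -2: $t6=-2
after li $t5, -7: $t5=-7
after neg $t0: $t0=-(20)=-20
after and $t2, $t2, 15: $t2=32&15=0
after and $t0, $t2, 12: $t0=0&12=0
after srl $t2, $t0, 1: $t2=0>>1=0
after sub $t0, $t2, 7: $t0=0-7=-7
After step 9: $t2 = 0.

0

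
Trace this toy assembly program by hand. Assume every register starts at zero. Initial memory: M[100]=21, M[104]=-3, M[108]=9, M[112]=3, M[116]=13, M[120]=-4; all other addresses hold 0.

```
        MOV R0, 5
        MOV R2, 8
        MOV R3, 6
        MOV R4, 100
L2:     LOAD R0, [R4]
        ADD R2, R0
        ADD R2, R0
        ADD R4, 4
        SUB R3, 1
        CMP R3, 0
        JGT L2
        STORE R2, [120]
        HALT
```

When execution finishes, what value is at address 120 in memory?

R0=5
R2=8
R3=6
R4=100
R0=M[100]=21
R2=8+21=29
R2=29+21=50
R4=100+4=104
R3=6-1=5
CMP R3, 0  (cmp 5,0)
JGT L2: taken
R0=M[104]=-3
R2=50+(-3)=47
R2=47+(-3)=44
R4=104+4=108
R3=5-1=4
CMP R3, 0  (cmp 4,0)
JGT L2: taken
R0=M[108]=9
R2=44+9=53
R2=53+9=62
R4=108+4=112
R3=4-1=3
CMP R3, 0  (cmp 3,0)
JGT L2: taken
R0=M[112]=3
R2=62+3=65
R2=65+3=68
R4=112+4=116
R3=3-1=2
CMP R3, 0  (cmp 2,0)
JGT L2: taken
R0=M[116]=13
R2=68+13=81
R2=81+13=94
R4=116+4=120
R3=2-1=1
CMP R3, 0  (cmp 1,0)
JGT L2: taken
R0=M[120]=-4
R2=94+(-4)=90
R2=90+(-4)=86
R4=120+4=124
R3=1-1=0
CMP R3, 0  (cmp 0,0)
JGT L2: not taken
STORE R2, [120] → M[120]=86
halt.

86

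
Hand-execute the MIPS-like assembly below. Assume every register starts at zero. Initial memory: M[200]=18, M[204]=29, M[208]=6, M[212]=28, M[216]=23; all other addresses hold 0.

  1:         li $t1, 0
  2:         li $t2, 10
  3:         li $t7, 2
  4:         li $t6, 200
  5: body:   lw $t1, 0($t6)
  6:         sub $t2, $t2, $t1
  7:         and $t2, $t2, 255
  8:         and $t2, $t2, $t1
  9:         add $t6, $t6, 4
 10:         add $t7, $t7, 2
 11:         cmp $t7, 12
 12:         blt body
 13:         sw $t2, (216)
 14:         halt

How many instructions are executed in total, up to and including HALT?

46

$t1=0
$t2=10
$t7=2
$t6=200
$t1=M[200]=18
$t2=10-18=-8
$t2=(-8)&255=248
$t2=248&18=16
$t6=200+4=204
$t7=2+2=4
cmp $t7, 12  (cmp 4,12)
blt body: taken
$t1=M[204]=29
$t2=16-29=-13
$t2=(-13)&255=243
$t2=243&29=17
$t6=204+4=208
$t7=4+2=6
cmp $t7, 12  (cmp 6,12)
blt body: taken
$t1=M[208]=6
$t2=17-6=11
$t2=11&255=11
$t2=11&6=2
$t6=208+4=212
$t7=6+2=8
cmp $t7, 12  (cmp 8,12)
blt body: taken
$t1=M[212]=28
$t2=2-28=-26
$t2=(-26)&255=230
$t2=230&28=4
$t6=212+4=216
$t7=8+2=10
cmp $t7, 12  (cmp 10,12)
blt body: taken
$t1=M[216]=23
$t2=4-23=-19
$t2=(-19)&255=237
$t2=237&23=5
$t6=216+4=220
$t7=10+2=12
cmp $t7, 12  (cmp 12,12)
blt body: not taken
sw $t2, (216) → M[216]=5
halt.
Total executed instructions: 46.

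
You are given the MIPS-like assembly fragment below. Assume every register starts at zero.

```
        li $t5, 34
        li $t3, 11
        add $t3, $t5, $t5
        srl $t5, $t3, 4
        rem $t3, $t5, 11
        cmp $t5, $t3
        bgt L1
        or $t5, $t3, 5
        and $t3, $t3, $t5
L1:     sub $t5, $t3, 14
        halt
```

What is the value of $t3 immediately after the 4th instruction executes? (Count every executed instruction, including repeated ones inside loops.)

after li $t5, 34: $t5=34
after li $t3, 11: $t3=11
after add $t3, $t5, $t5: $t3=34+34=68
after srl $t5, $t3, 4: $t5=68>>4=4
After step 4: $t3 = 68.

68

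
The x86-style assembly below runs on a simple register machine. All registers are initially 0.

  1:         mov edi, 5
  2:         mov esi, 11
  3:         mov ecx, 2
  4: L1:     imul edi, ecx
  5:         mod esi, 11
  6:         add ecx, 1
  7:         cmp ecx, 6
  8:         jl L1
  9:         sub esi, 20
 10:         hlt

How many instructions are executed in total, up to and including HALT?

25

mov edi, 5 → edi=5
mov esi, 11 → esi=11
mov ecx, 2 → ecx=2
imul edi, ecx → edi=5*2=10
mod esi, 11 → esi=11%11=0
add ecx, 1 → ecx=2+1=3
cmp ecx, 6  (cmp 3,6)
jl L1: taken
imul edi, ecx → edi=10*3=30
mod esi, 11 → esi=0%11=0
add ecx, 1 → ecx=3+1=4
cmp ecx, 6  (cmp 4,6)
jl L1: taken
imul edi, ecx → edi=30*4=120
mod esi, 11 → esi=0%11=0
add ecx, 1 → ecx=4+1=5
cmp ecx, 6  (cmp 5,6)
jl L1: taken
imul edi, ecx → edi=120*5=600
mod esi, 11 → esi=0%11=0
add ecx, 1 → ecx=5+1=6
cmp ecx, 6  (cmp 6,6)
jl L1: not taken
sub esi, 20 → esi=0-20=-20
halt.
Total executed instructions: 25.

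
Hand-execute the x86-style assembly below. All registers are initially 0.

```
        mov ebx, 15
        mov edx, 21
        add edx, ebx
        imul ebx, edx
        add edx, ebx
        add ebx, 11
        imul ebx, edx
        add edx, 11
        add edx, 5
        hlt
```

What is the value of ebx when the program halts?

317376

after mov ebx, 15: ebx=15
after mov edx, 21: edx=21
after add edx, ebx: edx=21+15=36
after imul ebx, edx: ebx=15*36=540
after add edx, ebx: edx=36+540=576
after add ebx, 11: ebx=540+11=551
after imul ebx, edx: ebx=551*576=317376
after add edx, 11: edx=576+11=587
after add edx, 5: edx=587+5=592
halt.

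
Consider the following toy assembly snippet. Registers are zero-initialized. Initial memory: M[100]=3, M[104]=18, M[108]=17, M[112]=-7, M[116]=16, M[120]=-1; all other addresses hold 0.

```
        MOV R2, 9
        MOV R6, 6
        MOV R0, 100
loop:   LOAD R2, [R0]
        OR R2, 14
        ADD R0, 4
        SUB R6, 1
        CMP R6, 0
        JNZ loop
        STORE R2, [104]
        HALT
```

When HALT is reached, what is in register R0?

after MOV R2, 9: R2=9
after MOV R6, 6: R6=6
after MOV R0, 100: R0=100
after LOAD R2, [R0]: R2=M[100]=3
after OR R2, 14: R2=3|14=15
after ADD R0, 4: R0=100+4=104
after SUB R6, 1: R6=6-1=5
CMP R6, 0  (cmp 5,0)
JNZ loop: taken
after LOAD R2, [R0]: R2=M[104]=18
after OR R2, 14: R2=18|14=30
after ADD R0, 4: R0=104+4=108
after SUB R6, 1: R6=5-1=4
CMP R6, 0  (cmp 4,0)
JNZ loop: taken
after LOAD R2, [R0]: R2=M[108]=17
after OR R2, 14: R2=17|14=31
after ADD R0, 4: R0=108+4=112
after SUB R6, 1: R6=4-1=3
CMP R6, 0  (cmp 3,0)
JNZ loop: taken
after LOAD R2, [R0]: R2=M[112]=-7
after OR R2, 14: R2=(-7)|14=-1
after ADD R0, 4: R0=112+4=116
after SUB R6, 1: R6=3-1=2
CMP R6, 0  (cmp 2,0)
JNZ loop: taken
after LOAD R2, [R0]: R2=M[116]=16
after OR R2, 14: R2=16|14=30
after ADD R0, 4: R0=116+4=120
after SUB R6, 1: R6=2-1=1
CMP R6, 0  (cmp 1,0)
JNZ loop: taken
after LOAD R2, [R0]: R2=M[120]=-1
after OR R2, 14: R2=(-1)|14=-1
after ADD R0, 4: R0=120+4=124
after SUB R6, 1: R6=1-1=0
CMP R6, 0  (cmp 0,0)
JNZ loop: not taken
STORE R2, [104] → M[104]=-1
halt.

124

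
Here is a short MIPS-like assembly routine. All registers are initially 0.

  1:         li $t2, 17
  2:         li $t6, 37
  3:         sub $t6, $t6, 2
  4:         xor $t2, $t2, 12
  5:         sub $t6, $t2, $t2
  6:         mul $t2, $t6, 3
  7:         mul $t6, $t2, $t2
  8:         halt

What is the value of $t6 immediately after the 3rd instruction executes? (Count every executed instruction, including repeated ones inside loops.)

35

li $t2, 17 → $t2=17
li $t6, 37 → $t6=37
sub $t6, $t6, 2 → $t6=37-2=35
After step 3: $t6 = 35.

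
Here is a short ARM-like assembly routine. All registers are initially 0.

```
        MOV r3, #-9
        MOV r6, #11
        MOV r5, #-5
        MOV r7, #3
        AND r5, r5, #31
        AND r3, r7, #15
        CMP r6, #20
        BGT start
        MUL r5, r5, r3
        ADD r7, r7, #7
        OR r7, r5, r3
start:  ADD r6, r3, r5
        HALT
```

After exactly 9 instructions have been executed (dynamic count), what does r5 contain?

81

r3=-9
r6=11
r5=-5
r7=3
r5=(-5)&31=27
r3=3&15=3
CMP r6, #20  (cmp 11,20)
BGT start: not taken
r5=27*3=81
After step 9: r5 = 81.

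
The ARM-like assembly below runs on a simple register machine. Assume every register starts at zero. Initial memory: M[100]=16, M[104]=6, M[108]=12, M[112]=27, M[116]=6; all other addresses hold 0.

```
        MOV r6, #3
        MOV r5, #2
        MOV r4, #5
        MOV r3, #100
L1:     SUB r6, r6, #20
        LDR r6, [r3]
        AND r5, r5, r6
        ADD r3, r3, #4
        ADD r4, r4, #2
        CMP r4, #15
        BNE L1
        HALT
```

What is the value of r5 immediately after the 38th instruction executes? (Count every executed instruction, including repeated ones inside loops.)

r6=3
r5=2
r4=5
r3=100
r6=3-20=-17
r6=M[100]=16
r5=2&16=0
r3=100+4=104
r4=5+2=7
CMP r4, #15  (cmp 7,15)
BNE L1: taken
r6=16-20=-4
r6=M[104]=6
r5=0&6=0
r3=104+4=108
r4=7+2=9
CMP r4, #15  (cmp 9,15)
BNE L1: taken
r6=6-20=-14
r6=M[108]=12
r5=0&12=0
r3=108+4=112
r4=9+2=11
CMP r4, #15  (cmp 11,15)
BNE L1: taken
r6=12-20=-8
r6=M[112]=27
r5=0&27=0
r3=112+4=116
r4=11+2=13
CMP r4, #15  (cmp 13,15)
BNE L1: taken
r6=27-20=7
r6=M[116]=6
r5=0&6=0
r3=116+4=120
r4=13+2=15
CMP r4, #15  (cmp 15,15)
After step 38: r5 = 0.

0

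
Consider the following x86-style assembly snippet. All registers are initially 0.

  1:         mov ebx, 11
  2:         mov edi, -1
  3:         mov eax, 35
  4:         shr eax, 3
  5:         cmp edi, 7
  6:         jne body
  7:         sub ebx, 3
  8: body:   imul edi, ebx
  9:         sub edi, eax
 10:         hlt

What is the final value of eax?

after mov ebx, 11: ebx=11
after mov edi, -1: edi=-1
after mov eax, 35: eax=35
after shr eax, 3: eax=35>>3=4
cmp edi, 7  (cmp -1,7)
jne body: taken
after imul edi, ebx: edi=(-1)*11=-11
after sub edi, eax: edi=(-11)-4=-15
halt.

4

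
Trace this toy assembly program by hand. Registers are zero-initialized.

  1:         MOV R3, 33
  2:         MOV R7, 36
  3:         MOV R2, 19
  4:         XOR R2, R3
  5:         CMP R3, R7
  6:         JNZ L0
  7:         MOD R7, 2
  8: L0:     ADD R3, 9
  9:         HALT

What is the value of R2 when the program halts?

R3=33
R7=36
R2=19
R2=19^33=50
CMP R3, R7  (cmp 33,36)
JNZ L0: taken
R3=33+9=42
halt.

50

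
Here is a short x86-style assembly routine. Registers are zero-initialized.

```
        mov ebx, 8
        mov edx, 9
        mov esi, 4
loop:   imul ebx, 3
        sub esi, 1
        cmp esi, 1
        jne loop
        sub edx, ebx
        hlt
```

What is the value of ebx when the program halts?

ebx=8
edx=9
esi=4
ebx=8*3=24
esi=4-1=3
cmp esi, 1  (cmp 3,1)
jne loop: taken
ebx=24*3=72
esi=3-1=2
cmp esi, 1  (cmp 2,1)
jne loop: taken
ebx=72*3=216
esi=2-1=1
cmp esi, 1  (cmp 1,1)
jne loop: not taken
edx=9-216=-207
halt.

216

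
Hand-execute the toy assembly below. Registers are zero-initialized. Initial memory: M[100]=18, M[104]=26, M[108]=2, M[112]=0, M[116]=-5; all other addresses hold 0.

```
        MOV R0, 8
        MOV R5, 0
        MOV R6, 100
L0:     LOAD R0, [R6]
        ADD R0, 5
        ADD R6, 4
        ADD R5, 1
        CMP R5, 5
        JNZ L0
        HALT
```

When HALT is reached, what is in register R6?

120

MOV R0, 8 → R0=8
MOV R5, 0 → R5=0
MOV R6, 100 → R6=100
LOAD R0, [R6] → R0=M[100]=18
ADD R0, 5 → R0=18+5=23
ADD R6, 4 → R6=100+4=104
ADD R5, 1 → R5=0+1=1
CMP R5, 5  (cmp 1,5)
JNZ L0: taken
LOAD R0, [R6] → R0=M[104]=26
ADD R0, 5 → R0=26+5=31
ADD R6, 4 → R6=104+4=108
ADD R5, 1 → R5=1+1=2
CMP R5, 5  (cmp 2,5)
JNZ L0: taken
LOAD R0, [R6] → R0=M[108]=2
ADD R0, 5 → R0=2+5=7
ADD R6, 4 → R6=108+4=112
ADD R5, 1 → R5=2+1=3
CMP R5, 5  (cmp 3,5)
JNZ L0: taken
LOAD R0, [R6] → R0=M[112]=0
ADD R0, 5 → R0=0+5=5
ADD R6, 4 → R6=112+4=116
ADD R5, 1 → R5=3+1=4
CMP R5, 5  (cmp 4,5)
JNZ L0: taken
LOAD R0, [R6] → R0=M[116]=-5
ADD R0, 5 → R0=(-5)+5=0
ADD R6, 4 → R6=116+4=120
ADD R5, 1 → R5=4+1=5
CMP R5, 5  (cmp 5,5)
JNZ L0: not taken
halt.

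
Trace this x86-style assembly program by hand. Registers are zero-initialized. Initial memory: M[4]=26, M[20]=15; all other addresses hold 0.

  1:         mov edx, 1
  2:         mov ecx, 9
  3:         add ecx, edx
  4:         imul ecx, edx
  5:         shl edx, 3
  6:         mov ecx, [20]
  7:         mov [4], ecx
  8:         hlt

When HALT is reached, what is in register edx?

after mov edx, 1: edx=1
after mov ecx, 9: ecx=9
after add ecx, edx: ecx=9+1=10
after imul ecx, edx: ecx=10*1=10
after shl edx, 3: edx=1<<3=8
after mov ecx, [20]: ecx=M[20]=15
mov [4], ecx → M[4]=15
halt.

8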